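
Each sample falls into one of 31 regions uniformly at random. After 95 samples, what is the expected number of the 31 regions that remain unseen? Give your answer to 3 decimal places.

1.376

For each region, P(unseen after 95) = (30/31)^95 = 0.0444.
By linearity of expectation, E[unseen] = 31·(30/31)^95 = 1.3757.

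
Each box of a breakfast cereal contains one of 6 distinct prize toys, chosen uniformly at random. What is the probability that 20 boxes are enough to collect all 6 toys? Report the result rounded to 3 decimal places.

Let A_i be the event that toy i is missing after 20 boxes. By inclusion–exclusion on the A_i,
P(all seen) = Σ_{j=0}^{6} (-1)^j C(6,j)((6-j)/6)^20
= 1.0000 - 0.1565 + 0.0045 - 0.0000 + 0.0000 - 0.0000 + 0.0000
= 0.8480.

0.848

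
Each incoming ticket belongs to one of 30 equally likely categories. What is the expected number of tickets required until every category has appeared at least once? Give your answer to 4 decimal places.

Split into phases: going from k distinct to k+1 distinct takes on average 30/(30-k) tickets.
E[T] = 30/30 + 30/29 + 30/28 + ... + 30/2 + 30/1 = 30·H_{30}.
H_{30} = 3.99499, so E[T] = 119.84961.

119.8496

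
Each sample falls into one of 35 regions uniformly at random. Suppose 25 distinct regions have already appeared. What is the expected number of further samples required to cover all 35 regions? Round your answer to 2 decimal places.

From k distinct to k+1 distinct takes on average 35/(35-k) samples.
Sum over k = 25,...,34: E = 35/10 + 35/9 + 35/8 + ... + 35/2 + 35/1 = 102.514.

102.51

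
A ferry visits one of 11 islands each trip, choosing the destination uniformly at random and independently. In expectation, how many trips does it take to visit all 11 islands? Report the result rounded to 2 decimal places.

After k distinct islands have appeared, the next trip gives a new one with probability (11-k)/11, so the expected wait for the (k+1)-th is 11/(11-k).
E[T] = 11/11 + 11/10 + 11/9 + ... + 11/2 + 11/1 = 11·H_{11}.
H_{11} = 3.020, so E[T] = 33.219.

33.22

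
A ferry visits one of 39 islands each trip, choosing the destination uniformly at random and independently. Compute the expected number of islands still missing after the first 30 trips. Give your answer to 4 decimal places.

17.8910

For each island, P(unseen after 30) = (38/39)^30 = 0.45874.
By linearity of expectation, E[unseen] = 39·(38/39)^30 = 17.89099.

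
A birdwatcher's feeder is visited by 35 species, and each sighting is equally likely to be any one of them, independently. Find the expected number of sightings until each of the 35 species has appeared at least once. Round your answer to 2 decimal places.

145.14

Split into phases: going from k distinct to k+1 distinct takes on average 35/(35-k) sightings.
E[T] = 35/35 + 35/34 + 35/33 + ... + 35/2 + 35/1 = 35·H_{35}.
H_{35} = 4.147, so E[T] = 145.137.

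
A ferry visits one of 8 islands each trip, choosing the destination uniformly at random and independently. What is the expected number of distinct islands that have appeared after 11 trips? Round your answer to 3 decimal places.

For each island, P(seen in 11 trips) = 1 - (7/8)^11 = 0.7698.
By linearity of expectation, E[distinct seen] = 8·(1 - (7/8)^11) = 6.1585.

6.158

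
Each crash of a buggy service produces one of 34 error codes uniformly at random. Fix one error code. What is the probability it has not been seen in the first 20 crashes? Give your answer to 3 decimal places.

On each crash the fixed error code fails to appear with probability 33/34.
P(still missing after 20) = (33/34)^20 = 0.5504.

0.550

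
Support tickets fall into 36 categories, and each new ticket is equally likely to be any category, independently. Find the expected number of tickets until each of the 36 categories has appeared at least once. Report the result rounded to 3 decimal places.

150.284

The wait to go from k to k+1 distinct categories is geometric with mean 36/(36-k).
E[T] = 36/36 + 36/35 + 36/34 + ... + 36/2 + 36/1 = 36·H_{36}.
H_{36} = 4.1746, so E[T] = 150.2841.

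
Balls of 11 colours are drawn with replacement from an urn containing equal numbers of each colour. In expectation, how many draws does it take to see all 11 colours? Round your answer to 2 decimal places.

33.22

Split into phases: going from k distinct to k+1 distinct takes on average 11/(11-k) draws.
E[T] = 11/11 + 11/10 + 11/9 + ... + 11/2 + 11/1 = 11·H_{11}.
H_{11} = 3.020, so E[T] = 33.219.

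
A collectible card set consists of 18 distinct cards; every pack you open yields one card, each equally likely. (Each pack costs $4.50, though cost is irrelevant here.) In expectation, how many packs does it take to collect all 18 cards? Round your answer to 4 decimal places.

62.9119

After k distinct cards have appeared, the next pack gives a new one with probability (18-k)/18, so the expected wait for the (k+1)-th is 18/(18-k).
E[T] = 18/18 + 18/17 + 18/16 + ... + 18/2 + 18/1 = 18·H_{18}.
H_{18} = 3.49511, so E[T] = 62.91195.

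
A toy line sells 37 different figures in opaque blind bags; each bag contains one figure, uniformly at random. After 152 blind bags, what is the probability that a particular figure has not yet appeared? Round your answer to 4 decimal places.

On each blind bag the fixed figure fails to appear with probability 36/37.
P(still missing after 152) = (36/37)^152 = 0.01554.

0.0155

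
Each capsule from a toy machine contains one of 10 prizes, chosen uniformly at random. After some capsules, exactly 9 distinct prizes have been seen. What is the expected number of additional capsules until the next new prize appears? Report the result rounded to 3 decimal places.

10.000

Each capsule yields a new prize with probability (10-9)/10 = 1/10, so the wait is geometric with mean 10/1.
E = 10/1 = 10.0000.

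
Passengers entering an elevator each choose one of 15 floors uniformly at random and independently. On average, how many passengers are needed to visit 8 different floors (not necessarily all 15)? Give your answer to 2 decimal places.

10.88

Going from k to k+1 distinct takes a geometric number of passengers with mean 15/(15-k).
Sum over k = 0,...,7: E = 15/15 + 15/14 + 15/13 + ... + 15/9 + 15/8 = 10.881.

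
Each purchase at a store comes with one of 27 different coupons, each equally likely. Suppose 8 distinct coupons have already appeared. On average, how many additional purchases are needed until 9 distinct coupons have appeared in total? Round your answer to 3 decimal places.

From k distinct to k+1 distinct takes on average 27/(27-k) purchases.
Only the k = 8 term is needed: E = 27/19 = 1.4211.

1.421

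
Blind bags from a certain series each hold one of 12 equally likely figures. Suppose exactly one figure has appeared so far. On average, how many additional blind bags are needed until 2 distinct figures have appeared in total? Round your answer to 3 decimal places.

With k distinct figures already seen, the next new one takes an expected 12/(12-k) blind bags.
Only the k = 1 term is needed: E = 12/11 = 1.0909.

1.091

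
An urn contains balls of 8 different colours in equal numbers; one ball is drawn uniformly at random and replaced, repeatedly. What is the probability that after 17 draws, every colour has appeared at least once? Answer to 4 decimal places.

Let A_i be the event that colour i is missing after 17 draws. By inclusion–exclusion on the A_i,
P(all seen) = Σ_{j=0}^{8} (-1)^j C(8,j)((8-j)/8)^17
= 1.00000 - 0.82647 + 0.21047 - 0.01897 + 0.00053 - 0.00000 + 0.00000 - 0.00000 + 0.00000
= 0.36556.

0.3656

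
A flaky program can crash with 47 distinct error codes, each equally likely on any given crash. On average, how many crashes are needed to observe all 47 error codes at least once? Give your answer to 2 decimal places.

After k distinct error codes have appeared, the next crash gives a new one with probability (47-k)/47, so the expected wait for the (k+1)-th is 47/(47-k).
E[T] = 47/47 + 47/46 + 47/45 + ... + 47/2 + 47/1 = 47·H_{47}.
H_{47} = 4.438, so E[T] = 208.584.

208.58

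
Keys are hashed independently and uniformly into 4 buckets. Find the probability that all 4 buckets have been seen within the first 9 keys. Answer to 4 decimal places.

By inclusion–exclusion over which buckets are missing,
P(all seen) = Σ_{j=0}^{4} (-1)^j C(4,j)((4-j)/4)^9
= 1.00000 - 0.30034 + 0.01172 - 0.00002 + 0.00000
= 0.71136.

0.7114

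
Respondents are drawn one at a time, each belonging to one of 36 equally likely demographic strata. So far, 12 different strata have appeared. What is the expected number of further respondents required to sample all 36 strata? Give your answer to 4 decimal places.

The wait to go from k to k+1 distinct strata is geometric with mean 36/(36-k).
Sum over k = 12,...,35: E = 36/24 + 36/23 + 36/22 + ... + 36/2 + 36/1 = 135.93449.

135.9345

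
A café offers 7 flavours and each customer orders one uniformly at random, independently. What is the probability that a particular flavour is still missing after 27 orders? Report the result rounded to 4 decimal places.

0.0156

Each order misses the fixed flavour with probability (7-1)/7 = 6/7, independently.
P(still missing after 27) = (6/7)^27 = 0.01558.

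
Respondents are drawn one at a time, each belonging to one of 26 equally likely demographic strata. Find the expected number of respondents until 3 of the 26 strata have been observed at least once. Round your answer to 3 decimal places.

With k distinct strata already seen, the next new one arrives after an expected 26/(26-k) respondents.
Sum over k = 0,...,2: E = 26/26 + 26/25 + 26/24 = 3.1233.

3.123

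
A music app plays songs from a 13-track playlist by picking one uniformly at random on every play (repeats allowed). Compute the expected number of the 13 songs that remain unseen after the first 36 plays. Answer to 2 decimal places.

For each song, P(unseen after 36) = (12/13)^36 = 0.056.
By linearity of expectation, E[unseen] = 13·(12/13)^36 = 0.729.

0.73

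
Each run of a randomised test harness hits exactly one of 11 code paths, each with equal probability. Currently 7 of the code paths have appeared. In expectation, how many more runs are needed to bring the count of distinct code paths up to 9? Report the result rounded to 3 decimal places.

6.417

From k distinct to k+1 distinct takes on average 11/(11-k) runs.
Sum over k = 7,...,8: E = 11/4 + 11/3 = 6.4167.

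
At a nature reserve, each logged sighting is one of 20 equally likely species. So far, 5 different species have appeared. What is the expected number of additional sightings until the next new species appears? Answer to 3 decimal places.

1.333

Each sighting yields a new species with probability (20-5)/20 = 15/20, so the wait is geometric with mean 20/15.
E = 20/15 = 1.3333.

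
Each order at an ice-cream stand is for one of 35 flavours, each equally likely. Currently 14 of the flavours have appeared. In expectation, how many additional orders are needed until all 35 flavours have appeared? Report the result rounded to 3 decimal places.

127.588

With k distinct flavours already seen, the next new one takes an expected 35/(35-k) orders.
Sum over k = 14,...,34: E = 35/21 + 35/20 + 35/19 + ... + 35/2 + 35/1 = 127.5876.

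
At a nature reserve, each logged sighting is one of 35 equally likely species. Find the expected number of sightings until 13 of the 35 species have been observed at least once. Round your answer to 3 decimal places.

15.959

Going from k to k+1 distinct takes a geometric number of sightings with mean 35/(35-k).
Sum over k = 0,...,12: E = 35/35 + 35/34 + 35/33 + ... + 35/24 + 35/23 = 15.9589.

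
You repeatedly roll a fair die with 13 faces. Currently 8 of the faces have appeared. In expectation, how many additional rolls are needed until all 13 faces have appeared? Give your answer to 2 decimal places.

29.68

With k distinct faces already seen, the next new one takes an expected 13/(13-k) rolls.
Sum over k = 8,...,12: E = 13/5 + 13/4 + 13/3 + 13/2 + 13/1 = 29.683.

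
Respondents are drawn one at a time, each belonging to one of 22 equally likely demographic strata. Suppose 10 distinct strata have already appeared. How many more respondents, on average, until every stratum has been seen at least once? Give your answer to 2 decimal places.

68.27

From k distinct to k+1 distinct takes on average 22/(22-k) respondents.
Sum over k = 10,...,21: E = 22/12 + 22/11 + 22/10 + ... + 22/2 + 22/1 = 68.271.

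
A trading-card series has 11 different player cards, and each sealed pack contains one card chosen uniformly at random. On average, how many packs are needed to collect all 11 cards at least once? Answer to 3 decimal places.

The wait to go from k to k+1 distinct cards is geometric with mean 11/(11-k).
E[T] = 11/11 + 11/10 + 11/9 + ... + 11/2 + 11/1 = 11·H_{11}.
H_{11} = 3.0199, so E[T] = 33.2187.

33.219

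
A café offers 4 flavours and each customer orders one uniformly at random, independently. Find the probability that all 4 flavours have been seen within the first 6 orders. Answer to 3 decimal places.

0.381

By inclusion–exclusion over which flavours are missing,
P(all seen) = Σ_{j=0}^{4} (-1)^j C(4,j)((4-j)/4)^6
= 1.0000 - 0.7119 + 0.0938 - 0.0010 + 0.0000
= 0.3809.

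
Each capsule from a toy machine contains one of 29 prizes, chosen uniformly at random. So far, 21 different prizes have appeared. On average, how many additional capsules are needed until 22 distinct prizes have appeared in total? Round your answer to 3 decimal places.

From k distinct to k+1 distinct takes on average 29/(29-k) capsules.
Only the k = 21 term is needed: E = 29/8 = 3.6250.

3.625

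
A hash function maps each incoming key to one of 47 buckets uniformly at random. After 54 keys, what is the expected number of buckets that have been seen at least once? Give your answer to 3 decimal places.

For each bucket, P(seen in 54 keys) = 1 - (46/47)^54 = 0.6869.
By linearity of expectation, E[distinct seen] = 47·(1 - (46/47)^54) = 32.2858.

32.286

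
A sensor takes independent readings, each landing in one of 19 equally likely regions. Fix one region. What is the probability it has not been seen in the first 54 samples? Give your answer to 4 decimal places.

0.0540

On each sample the fixed region fails to appear with probability 18/19.
P(still missing after 54) = (18/19)^54 = 0.05395.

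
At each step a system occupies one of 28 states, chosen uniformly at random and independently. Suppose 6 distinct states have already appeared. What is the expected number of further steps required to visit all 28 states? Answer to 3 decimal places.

The wait to go from k to k+1 distinct states is geometric with mean 28/(28-k).
Sum over k = 6,...,27: E = 28/22 + 28/21 + 28/20 + ... + 28/2 + 28/1 = 103.3428.

103.343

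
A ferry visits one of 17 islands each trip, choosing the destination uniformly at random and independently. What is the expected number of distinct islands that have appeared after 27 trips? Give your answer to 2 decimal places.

13.69

For each island, P(seen in 27 trips) = 1 - (16/17)^27 = 0.805.
By linearity of expectation, E[distinct seen] = 17·(1 - (16/17)^27) = 13.692.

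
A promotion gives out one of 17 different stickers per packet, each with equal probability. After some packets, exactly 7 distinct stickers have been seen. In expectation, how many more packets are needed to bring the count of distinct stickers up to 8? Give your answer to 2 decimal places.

The wait to go from k to k+1 distinct stickers is geometric with mean 17/(17-k).
Only the k = 7 term is needed: E = 17/10 = 1.700.

1.70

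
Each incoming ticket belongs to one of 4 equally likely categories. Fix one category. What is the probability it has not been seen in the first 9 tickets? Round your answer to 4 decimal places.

0.0751

Each ticket misses the fixed category with probability (4-1)/4 = 3/4, independently.
P(still missing after 9) = (3/4)^9 = 0.07508.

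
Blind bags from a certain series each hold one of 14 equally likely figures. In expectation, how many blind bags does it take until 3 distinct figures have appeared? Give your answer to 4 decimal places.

3.2436

With k distinct figures already seen, the next new one arrives after an expected 14/(14-k) blind bags.
Sum over k = 0,...,2: E = 14/14 + 14/13 + 14/12 = 3.24359.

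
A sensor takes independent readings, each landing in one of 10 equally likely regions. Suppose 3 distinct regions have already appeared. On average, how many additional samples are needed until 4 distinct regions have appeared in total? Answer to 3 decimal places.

The wait to go from k to k+1 distinct regions is geometric with mean 10/(10-k).
Only the k = 3 term is needed: E = 10/7 = 1.4286.

1.429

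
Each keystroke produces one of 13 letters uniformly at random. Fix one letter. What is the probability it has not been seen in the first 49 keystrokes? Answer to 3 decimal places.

Each keystroke misses the fixed letter with probability (13-1)/13 = 12/13, independently.
P(still missing after 49) = (12/13)^49 = 0.0198.

0.020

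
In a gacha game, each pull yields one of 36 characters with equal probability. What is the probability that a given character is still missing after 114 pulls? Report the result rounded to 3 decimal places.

On each pull the fixed character fails to appear with probability 35/36.
P(still missing after 114) = (35/36)^114 = 0.0403.

0.040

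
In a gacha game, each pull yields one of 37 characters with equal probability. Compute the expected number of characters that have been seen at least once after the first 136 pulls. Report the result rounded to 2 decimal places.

For each character, P(seen in 136 pulls) = 1 - (36/37)^136 = 0.976.
By linearity of expectation, E[distinct seen] = 37·(1 - (36/37)^136) = 36.109.

36.11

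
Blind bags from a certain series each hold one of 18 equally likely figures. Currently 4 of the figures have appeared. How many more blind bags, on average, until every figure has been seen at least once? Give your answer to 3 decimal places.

58.528

The wait to go from k to k+1 distinct figures is geometric with mean 18/(18-k).
Sum over k = 4,...,17: E = 18/14 + 18/13 + 18/12 + ... + 18/2 + 18/1 = 58.5281.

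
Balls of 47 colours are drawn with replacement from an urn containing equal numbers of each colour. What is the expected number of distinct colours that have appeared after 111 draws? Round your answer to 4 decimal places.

42.6813

For each colour, P(seen in 111 draws) = 1 - (46/47)^111 = 0.90811.
By linearity of expectation, E[distinct seen] = 47·(1 - (46/47)^111) = 42.68128.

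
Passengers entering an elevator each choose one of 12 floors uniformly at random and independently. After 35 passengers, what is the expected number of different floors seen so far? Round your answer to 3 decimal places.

11.429

For each floor, P(seen in 35 passengers) = 1 - (11/12)^35 = 0.9524.
By linearity of expectation, E[distinct seen] = 12·(1 - (11/12)^35) = 11.4291.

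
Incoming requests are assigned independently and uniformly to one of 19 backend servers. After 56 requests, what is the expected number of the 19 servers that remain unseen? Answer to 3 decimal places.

For each server, P(unseen after 56) = (18/19)^56 = 0.0484.
By linearity of expectation, E[unseen] = 19·(18/19)^56 = 0.9201.

0.920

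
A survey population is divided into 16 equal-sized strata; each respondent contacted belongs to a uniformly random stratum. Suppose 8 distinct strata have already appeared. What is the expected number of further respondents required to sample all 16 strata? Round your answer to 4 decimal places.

43.4857

From k distinct to k+1 distinct takes on average 16/(16-k) respondents.
Sum over k = 8,...,15: E = 16/8 + 16/7 + 16/6 + ... + 16/2 + 16/1 = 43.48571.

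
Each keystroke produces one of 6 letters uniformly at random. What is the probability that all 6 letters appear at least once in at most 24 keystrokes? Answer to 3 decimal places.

0.925

By inclusion–exclusion over which letters are missing,
P(all seen) = Σ_{j=0}^{6} (-1)^j C(6,j)((6-j)/6)^24
= 1.0000 - 0.0755 + 0.0009 - 0.0000 + 0.0000 - 0.0000 + 0.0000
= 0.9254.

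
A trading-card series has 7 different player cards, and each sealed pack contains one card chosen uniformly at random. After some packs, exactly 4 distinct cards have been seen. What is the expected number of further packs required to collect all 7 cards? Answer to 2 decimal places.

12.83

With k distinct cards already seen, the next new one takes an expected 7/(7-k) packs.
Sum over k = 4,...,6: E = 7/3 + 7/2 + 7/1 = 12.833.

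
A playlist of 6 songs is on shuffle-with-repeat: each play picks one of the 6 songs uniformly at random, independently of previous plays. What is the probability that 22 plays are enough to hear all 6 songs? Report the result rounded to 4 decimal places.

0.8933

By inclusion–exclusion over which songs are missing,
P(all seen) = Σ_{j=0}^{6} (-1)^j C(6,j)((6-j)/6)^22
= 1.00000 - 0.10868 + 0.00200 - 0.00000 + 0.00000 - 0.00000 + 0.00000
= 0.89332.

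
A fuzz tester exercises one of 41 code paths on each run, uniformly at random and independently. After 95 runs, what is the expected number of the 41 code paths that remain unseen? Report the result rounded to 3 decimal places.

For each code path, P(unseen after 95) = (40/41)^95 = 0.0958.
By linearity of expectation, E[unseen] = 41·(40/41)^95 = 3.9266.

3.927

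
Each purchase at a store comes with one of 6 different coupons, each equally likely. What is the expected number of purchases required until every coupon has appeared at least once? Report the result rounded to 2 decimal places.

14.70

The wait to go from k to k+1 distinct coupons is geometric with mean 6/(6-k).
E[T] = 6/6 + 6/5 + 6/4 + 6/3 + 6/2 + 6/1 = 6·H_{6}.
H_{6} = 2.450, so E[T] = 14.700.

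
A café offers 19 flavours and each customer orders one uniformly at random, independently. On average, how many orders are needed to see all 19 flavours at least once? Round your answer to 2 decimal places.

The wait to go from k to k+1 distinct flavours is geometric with mean 19/(19-k).
E[T] = 19/19 + 19/18 + 19/17 + ... + 19/2 + 19/1 = 19·H_{19}.
H_{19} = 3.548, so E[T] = 67.407.

67.41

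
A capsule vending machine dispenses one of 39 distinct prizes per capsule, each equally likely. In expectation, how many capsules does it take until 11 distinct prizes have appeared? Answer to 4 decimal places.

12.7285

With k distinct prizes already seen, the next new one arrives after an expected 39/(39-k) capsules.
Sum over k = 0,...,10: E = 39/39 + 39/38 + 39/37 + ... + 39/30 + 39/29 = 12.72851.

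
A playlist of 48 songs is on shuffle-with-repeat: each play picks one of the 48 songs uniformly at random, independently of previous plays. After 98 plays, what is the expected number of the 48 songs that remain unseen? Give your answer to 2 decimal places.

6.10

For each song, P(unseen after 98) = (47/48)^98 = 0.127.
By linearity of expectation, E[unseen] = 48·(47/48)^98 = 6.098.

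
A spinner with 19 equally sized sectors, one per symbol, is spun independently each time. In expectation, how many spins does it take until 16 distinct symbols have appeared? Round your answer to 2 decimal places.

32.57

Going from k to k+1 distinct takes a geometric number of spins with mean 19/(19-k).
Sum over k = 0,...,15: E = 19/19 + 19/18 + 19/17 + ... + 19/5 + 19/4 = 32.574.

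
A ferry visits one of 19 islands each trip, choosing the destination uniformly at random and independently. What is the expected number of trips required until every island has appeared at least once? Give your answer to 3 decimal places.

The wait to go from k to k+1 distinct islands is geometric with mean 19/(19-k).
E[T] = 19/19 + 19/18 + 19/17 + ... + 19/2 + 19/1 = 19·H_{19}.
H_{19} = 3.5477, so E[T] = 67.4071.

67.407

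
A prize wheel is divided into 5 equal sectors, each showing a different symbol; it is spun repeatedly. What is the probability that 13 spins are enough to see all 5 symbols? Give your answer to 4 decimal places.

Let A_i be the event that symbol i is missing after 13 spins. By inclusion–exclusion on the A_i,
P(all seen) = Σ_{j=0}^{5} (-1)^j C(5,j)((5-j)/5)^13
= 1.00000 - 0.27488 + 0.01306 - 0.00007 + 0.00000 - 0.00000
= 0.73812.

0.7381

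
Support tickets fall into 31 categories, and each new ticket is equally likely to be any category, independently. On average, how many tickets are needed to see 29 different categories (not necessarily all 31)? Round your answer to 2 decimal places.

With k distinct categories already seen, the next new one arrives after an expected 31/(31-k) tickets.
Sum over k = 0,...,28: E = 31/31 + 31/30 + 31/29 + ... + 31/4 + 31/3 = 78.345.

78.34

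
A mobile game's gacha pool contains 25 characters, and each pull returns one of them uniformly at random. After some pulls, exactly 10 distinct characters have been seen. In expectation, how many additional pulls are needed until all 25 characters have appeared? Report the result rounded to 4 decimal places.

82.9557

From k distinct to k+1 distinct takes on average 25/(25-k) pulls.
Sum over k = 10,...,24: E = 25/15 + 25/14 + 25/13 + ... + 25/2 + 25/1 = 82.95572.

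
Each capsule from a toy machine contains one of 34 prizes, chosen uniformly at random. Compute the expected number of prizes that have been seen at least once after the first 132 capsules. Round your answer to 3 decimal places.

For each prize, P(seen in 132 capsules) = 1 - (33/34)^132 = 0.9806.
By linearity of expectation, E[distinct seen] = 34·(1 - (33/34)^132) = 33.3392.

33.339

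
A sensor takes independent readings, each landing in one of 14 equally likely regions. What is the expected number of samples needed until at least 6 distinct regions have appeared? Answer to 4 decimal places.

Going from k to k+1 distinct takes a geometric number of samples with mean 14/(14-k).
Sum over k = 0,...,5: E = 14/14 + 14/13 + 14/12 + 14/11 + 14/10 + 14/9 = 7.47187.

7.4719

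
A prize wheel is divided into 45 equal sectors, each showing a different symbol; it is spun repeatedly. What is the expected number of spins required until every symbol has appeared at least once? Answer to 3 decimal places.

Split into phases: going from k distinct to k+1 distinct takes on average 45/(45-k) spins.
E[T] = 45/45 + 45/44 + 45/43 + ... + 45/2 + 45/1 = 45·H_{45}.
H_{45} = 4.3949, so E[T] = 197.7727.

197.773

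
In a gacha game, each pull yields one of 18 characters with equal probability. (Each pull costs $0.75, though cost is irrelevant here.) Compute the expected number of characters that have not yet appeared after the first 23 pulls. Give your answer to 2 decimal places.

For each character, P(unseen after 23) = (17/18)^23 = 0.269.
By linearity of expectation, E[unseen] = 18·(17/18)^23 = 4.834.

4.83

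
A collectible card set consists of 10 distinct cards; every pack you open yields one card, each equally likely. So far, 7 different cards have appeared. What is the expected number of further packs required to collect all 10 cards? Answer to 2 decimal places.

The wait to go from k to k+1 distinct cards is geometric with mean 10/(10-k).
Sum over k = 7,...,9: E = 10/3 + 10/2 + 10/1 = 18.333.

18.33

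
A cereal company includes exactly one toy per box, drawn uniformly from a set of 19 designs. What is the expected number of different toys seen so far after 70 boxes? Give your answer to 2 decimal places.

For each toy, P(seen in 70 boxes) = 1 - (18/19)^70 = 0.977.
By linearity of expectation, E[distinct seen] = 19·(1 - (18/19)^70) = 18.568.

18.57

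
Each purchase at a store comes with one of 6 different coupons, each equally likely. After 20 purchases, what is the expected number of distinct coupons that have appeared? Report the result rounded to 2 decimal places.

5.84

For each coupon, P(seen in 20 purchases) = 1 - (5/6)^20 = 0.974.
By linearity of expectation, E[distinct seen] = 6·(1 - (5/6)^20) = 5.843.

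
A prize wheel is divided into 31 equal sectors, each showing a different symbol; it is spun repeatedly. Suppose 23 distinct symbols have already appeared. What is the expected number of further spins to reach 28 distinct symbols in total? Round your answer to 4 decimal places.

The wait to go from k to k+1 distinct symbols is geometric with mean 31/(31-k).
Sum over k = 23,...,27: E = 31/8 + 31/7 + 31/6 + 31/5 + 31/4 = 27.42024.

27.4202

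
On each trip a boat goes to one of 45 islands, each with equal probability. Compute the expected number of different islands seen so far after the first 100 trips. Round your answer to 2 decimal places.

For each island, P(seen in 100 trips) = 1 - (44/45)^100 = 0.894.
By linearity of expectation, E[distinct seen] = 45·(1 - (44/45)^100) = 40.244.

40.24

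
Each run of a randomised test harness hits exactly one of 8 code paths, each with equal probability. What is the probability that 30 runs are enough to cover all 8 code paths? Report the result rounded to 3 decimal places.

By inclusion–exclusion over which code paths are missing,
P(all seen) = Σ_{j=0}^{8} (-1)^j C(8,j)((8-j)/8)^30
= 1.0000 - 0.1457 + 0.0050 - 0.0000 + 0.0000 - 0.0000 + 0.0000 - 0.0000 + 0.0000
= 0.8593.

0.859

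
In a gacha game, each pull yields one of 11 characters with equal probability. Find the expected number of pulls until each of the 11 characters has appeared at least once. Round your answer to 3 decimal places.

33.219

The wait to go from k to k+1 distinct characters is geometric with mean 11/(11-k).
E[T] = 11/11 + 11/10 + 11/9 + ... + 11/2 + 11/1 = 11·H_{11}.
H_{11} = 3.0199, so E[T] = 33.2187.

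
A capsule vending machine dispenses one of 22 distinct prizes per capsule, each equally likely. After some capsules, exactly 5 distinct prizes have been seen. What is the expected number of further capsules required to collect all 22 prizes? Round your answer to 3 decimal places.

From k distinct to k+1 distinct takes on average 22/(22-k) capsules.
Sum over k = 5,...,21: E = 22/17 + 22/16 + 22/15 + ... + 22/2 + 22/1 = 75.6702.

75.670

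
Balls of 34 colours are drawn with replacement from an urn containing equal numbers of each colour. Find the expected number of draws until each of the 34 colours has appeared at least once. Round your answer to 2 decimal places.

The wait to go from k to k+1 distinct colours is geometric with mean 34/(34-k).
E[T] = 34/34 + 34/33 + 34/32 + ... + 34/2 + 34/1 = 34·H_{34}.
H_{34} = 4.118, so E[T] = 140.019.

140.02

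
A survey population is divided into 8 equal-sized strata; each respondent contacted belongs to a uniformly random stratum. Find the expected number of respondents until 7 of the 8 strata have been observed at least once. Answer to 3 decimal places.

With k distinct strata already seen, the next new one arrives after an expected 8/(8-k) respondents.
Sum over k = 0,...,6: E = 8/8 + 8/7 + 8/6 + ... + 8/3 + 8/2 = 13.7429.

13.743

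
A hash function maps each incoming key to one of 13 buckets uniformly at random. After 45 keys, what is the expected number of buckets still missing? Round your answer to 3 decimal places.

0.355

For each bucket, P(unseen after 45) = (12/13)^45 = 0.0273.
By linearity of expectation, E[unseen] = 13·(12/13)^45 = 0.3545.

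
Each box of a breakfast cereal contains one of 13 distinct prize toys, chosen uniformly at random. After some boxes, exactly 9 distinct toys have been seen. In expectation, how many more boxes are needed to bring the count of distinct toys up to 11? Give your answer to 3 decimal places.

7.583

The wait to go from k to k+1 distinct toys is geometric with mean 13/(13-k).
Sum over k = 9,...,10: E = 13/4 + 13/3 = 7.5833.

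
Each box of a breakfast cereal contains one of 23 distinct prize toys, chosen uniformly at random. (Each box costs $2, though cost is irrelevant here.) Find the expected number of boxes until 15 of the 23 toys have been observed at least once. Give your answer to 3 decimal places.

With k distinct toys already seen, the next new one arrives after an expected 23/(23-k) boxes.
Sum over k = 0,...,14: E = 23/23 + 23/22 + 23/21 + ... + 23/10 + 23/9 = 23.3780.

23.378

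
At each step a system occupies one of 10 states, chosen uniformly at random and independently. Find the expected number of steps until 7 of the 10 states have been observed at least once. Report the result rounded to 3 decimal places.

With k distinct states already seen, the next new one arrives after an expected 10/(10-k) steps.
Sum over k = 0,...,6: E = 10/10 + 10/9 + 10/8 + ... + 10/5 + 10/4 = 10.9563.

10.956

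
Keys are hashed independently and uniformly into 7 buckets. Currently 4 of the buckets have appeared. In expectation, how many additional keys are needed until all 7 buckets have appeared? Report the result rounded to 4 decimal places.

12.8333

The wait to go from k to k+1 distinct buckets is geometric with mean 7/(7-k).
Sum over k = 4,...,6: E = 7/3 + 7/2 + 7/1 = 12.83333.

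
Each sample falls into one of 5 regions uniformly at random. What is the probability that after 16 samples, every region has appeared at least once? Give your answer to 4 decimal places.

0.8621

Let A_i be the event that region i is missing after 16 samples. By inclusion–exclusion on the A_i,
P(all seen) = Σ_{j=0}^{5} (-1)^j C(5,j)((5-j)/5)^16
= 1.00000 - 0.14074 + 0.00282 - 0.00000 + 0.00000 - 0.00000
= 0.86208.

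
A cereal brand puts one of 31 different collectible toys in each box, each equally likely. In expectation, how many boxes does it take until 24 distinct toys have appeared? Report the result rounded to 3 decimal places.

44.466

Going from k to k+1 distinct takes a geometric number of boxes with mean 31/(31-k).
Sum over k = 0,...,23: E = 31/31 + 31/30 + 31/29 + ... + 31/9 + 31/8 = 44.4660.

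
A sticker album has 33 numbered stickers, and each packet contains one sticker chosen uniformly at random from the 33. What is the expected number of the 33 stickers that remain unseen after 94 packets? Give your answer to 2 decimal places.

For each sticker, P(unseen after 94) = (32/33)^94 = 0.055.
By linearity of expectation, E[unseen] = 33·(32/33)^94 = 1.829.

1.83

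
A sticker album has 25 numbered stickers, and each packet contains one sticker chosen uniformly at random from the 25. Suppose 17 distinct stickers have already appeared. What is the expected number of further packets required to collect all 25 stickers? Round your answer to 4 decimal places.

With k distinct stickers already seen, the next new one takes an expected 25/(25-k) packets.
Sum over k = 17,...,24: E = 25/8 + 25/7 + 25/6 + ... + 25/2 + 25/1 = 67.94643.

67.9464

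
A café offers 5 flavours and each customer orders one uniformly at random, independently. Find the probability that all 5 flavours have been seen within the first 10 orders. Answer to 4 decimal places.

Let A_i be the event that flavour i is missing after 10 orders. By inclusion–exclusion on the A_i,
P(all seen) = Σ_{j=0}^{5} (-1)^j C(5,j)((5-j)/5)^10
= 1.00000 - 0.53687 + 0.06047 - 0.00105 + 0.00000 - 0.00000
= 0.52255.

0.5225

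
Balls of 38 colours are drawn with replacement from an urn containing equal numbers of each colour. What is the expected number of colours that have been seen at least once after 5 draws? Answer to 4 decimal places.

4.7437

For each colour, P(seen in 5 draws) = 1 - (37/38)^5 = 0.12483.
By linearity of expectation, E[distinct seen] = 38·(1 - (37/38)^5) = 4.74368.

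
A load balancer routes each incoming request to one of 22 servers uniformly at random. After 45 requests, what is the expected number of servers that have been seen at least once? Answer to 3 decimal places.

For each server, P(seen in 45 requests) = 1 - (21/22)^45 = 0.8767.
By linearity of expectation, E[distinct seen] = 22·(1 - (21/22)^45) = 19.2881.

19.288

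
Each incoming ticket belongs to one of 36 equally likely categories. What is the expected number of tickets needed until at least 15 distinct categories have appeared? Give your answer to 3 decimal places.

19.051

With k distinct categories already seen, the next new one arrives after an expected 36/(36-k) tickets.
Sum over k = 0,...,14: E = 36/36 + 36/35 + 36/34 + ... + 36/23 + 36/22 = 19.0512.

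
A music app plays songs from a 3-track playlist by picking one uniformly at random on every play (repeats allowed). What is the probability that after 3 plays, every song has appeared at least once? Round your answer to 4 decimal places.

0.2222

Let A_i be the event that song i is missing after 3 plays. By inclusion–exclusion on the A_i,
P(all seen) = Σ_{j=0}^{3} (-1)^j C(3,j)((3-j)/3)^3
= 1.00000 - 0.88889 + 0.11111 - 0.00000
= 0.22222.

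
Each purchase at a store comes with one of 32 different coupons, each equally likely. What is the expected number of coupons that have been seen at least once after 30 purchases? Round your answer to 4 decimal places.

For each coupon, P(seen in 30 purchases) = 1 - (31/32)^30 = 0.61421.
By linearity of expectation, E[distinct seen] = 32·(1 - (31/32)^30) = 19.65471.

19.6547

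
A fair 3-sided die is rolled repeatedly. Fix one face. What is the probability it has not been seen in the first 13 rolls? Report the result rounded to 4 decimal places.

Each roll misses the fixed face with probability (3-1)/3 = 2/3, independently.
P(still missing after 13) = (2/3)^13 = 0.00514.

0.0051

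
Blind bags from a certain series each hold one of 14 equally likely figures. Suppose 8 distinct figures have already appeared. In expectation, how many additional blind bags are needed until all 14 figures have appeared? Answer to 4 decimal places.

34.3000

The wait to go from k to k+1 distinct figures is geometric with mean 14/(14-k).
Sum over k = 8,...,13: E = 14/6 + 14/5 + 14/4 + 14/3 + 14/2 + 14/1 = 34.30000.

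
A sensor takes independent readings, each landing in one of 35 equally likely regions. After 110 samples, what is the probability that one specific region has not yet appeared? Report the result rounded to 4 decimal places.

0.0412

On each sample the fixed region fails to appear with probability 34/35.
P(still missing after 110) = (34/35)^110 = 0.04123.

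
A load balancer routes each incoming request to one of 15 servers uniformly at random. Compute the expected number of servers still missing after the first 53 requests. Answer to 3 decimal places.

0.387

For each server, P(unseen after 53) = (14/15)^53 = 0.0258.
By linearity of expectation, E[unseen] = 15·(14/15)^53 = 0.3873.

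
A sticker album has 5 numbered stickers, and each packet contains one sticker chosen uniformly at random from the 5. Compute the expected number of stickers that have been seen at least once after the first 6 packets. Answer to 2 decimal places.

3.69

For each sticker, P(seen in 6 packets) = 1 - (4/5)^6 = 0.738.
By linearity of expectation, E[distinct seen] = 5·(1 - (4/5)^6) = 3.689.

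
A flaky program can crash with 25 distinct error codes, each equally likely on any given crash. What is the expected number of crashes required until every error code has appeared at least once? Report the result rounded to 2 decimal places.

The wait to go from k to k+1 distinct error codes is geometric with mean 25/(25-k).
E[T] = 25/25 + 25/24 + 25/23 + ... + 25/2 + 25/1 = 25·H_{25}.
H_{25} = 3.816, so E[T] = 95.399.

95.40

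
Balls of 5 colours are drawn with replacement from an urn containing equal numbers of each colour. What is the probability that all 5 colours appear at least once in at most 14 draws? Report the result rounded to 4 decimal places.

Let A_i be the event that colour i is missing after 14 draws. By inclusion–exclusion on the A_i,
P(all seen) = Σ_{j=0}^{5} (-1)^j C(5,j)((5-j)/5)^14
= 1.00000 - 0.21990 + 0.00784 - 0.00003 + 0.00000 - 0.00000
= 0.78791.

0.7879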